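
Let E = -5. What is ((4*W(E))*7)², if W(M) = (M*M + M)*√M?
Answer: -1568000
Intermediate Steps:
W(M) = √M*(M + M²) (W(M) = (M² + M)*√M = (M + M²)*√M = √M*(M + M²))
((4*W(E))*7)² = ((4*((-5)^(3/2)*(1 - 5)))*7)² = ((4*(-5*I*√5*(-4)))*7)² = ((4*(20*I*√5))*7)² = ((80*I*√5)*7)² = (560*I*√5)² = -1568000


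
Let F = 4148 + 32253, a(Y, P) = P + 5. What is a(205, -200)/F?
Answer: -195/36401 ≈ -0.0053570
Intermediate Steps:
a(Y, P) = 5 + P
F = 36401
a(205, -200)/F = (5 - 200)/36401 = -195*1/36401 = -195/36401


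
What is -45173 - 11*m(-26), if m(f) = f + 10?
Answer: -44997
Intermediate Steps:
m(f) = 10 + f
-45173 - 11*m(-26) = -45173 - 11*(10 - 26) = -45173 - 11*(-16) = -45173 - 1*(-176) = -45173 + 176 = -44997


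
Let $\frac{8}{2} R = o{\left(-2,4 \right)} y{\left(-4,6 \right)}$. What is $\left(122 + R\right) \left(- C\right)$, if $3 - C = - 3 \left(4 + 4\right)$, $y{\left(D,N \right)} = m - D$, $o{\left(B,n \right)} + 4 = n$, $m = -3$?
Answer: $-3294$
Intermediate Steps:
$o{\left(B,n \right)} = -4 + n$
$y{\left(D,N \right)} = -3 - D$
$C = 27$ ($C = 3 - - 3 \left(4 + 4\right) = 3 - \left(-3\right) 8 = 3 - -24 = 3 + 24 = 27$)
$R = 0$ ($R = \frac{\left(-4 + 4\right) \left(-3 - -4\right)}{4} = \frac{0 \left(-3 + 4\right)}{4} = \frac{0 \cdot 1}{4} = \frac{1}{4} \cdot 0 = 0$)
$\left(122 + R\right) \left(- C\right) = \left(122 + 0\right) \left(\left(-1\right) 27\right) = 122 \left(-27\right) = -3294$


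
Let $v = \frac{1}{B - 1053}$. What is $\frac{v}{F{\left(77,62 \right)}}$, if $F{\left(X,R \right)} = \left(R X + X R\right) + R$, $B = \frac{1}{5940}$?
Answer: $- \frac{594}{6010881059} \approx -9.8821 \cdot 10^{-8}$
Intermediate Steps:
$B = \frac{1}{5940} \approx 0.00016835$
$F{\left(X,R \right)} = R + 2 R X$ ($F{\left(X,R \right)} = \left(R X + R X\right) + R = 2 R X + R = R + 2 R X$)
$v = - \frac{5940}{6254819}$ ($v = \frac{1}{\frac{1}{5940} - 1053} = \frac{1}{- \frac{6254819}{5940}} = - \frac{5940}{6254819} \approx -0.00094967$)
$\frac{v}{F{\left(77,62 \right)}} = - \frac{5940}{6254819 \cdot 62 \left(1 + 2 \cdot 77\right)} = - \frac{5940}{6254819 \cdot 62 \left(1 + 154\right)} = - \frac{5940}{6254819 \cdot 62 \cdot 155} = - \frac{5940}{6254819 \cdot 9610} = \left(- \frac{5940}{6254819}\right) \frac{1}{9610} = - \frac{594}{6010881059}$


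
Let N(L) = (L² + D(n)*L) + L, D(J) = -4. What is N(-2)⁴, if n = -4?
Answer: 10000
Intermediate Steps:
N(L) = L² - 3*L (N(L) = (L² - 4*L) + L = L² - 3*L)
N(-2)⁴ = (-2*(-3 - 2))⁴ = (-2*(-5))⁴ = 10⁴ = 10000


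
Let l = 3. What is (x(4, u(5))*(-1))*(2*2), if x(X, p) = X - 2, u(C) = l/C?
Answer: -8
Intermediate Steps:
u(C) = 3/C
x(X, p) = -2 + X
(x(4, u(5))*(-1))*(2*2) = ((-2 + 4)*(-1))*(2*2) = (2*(-1))*4 = -2*4 = -8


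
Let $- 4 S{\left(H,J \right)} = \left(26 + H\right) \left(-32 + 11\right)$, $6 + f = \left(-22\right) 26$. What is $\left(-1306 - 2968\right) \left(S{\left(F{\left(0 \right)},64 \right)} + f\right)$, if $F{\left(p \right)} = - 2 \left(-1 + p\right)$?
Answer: $1842094$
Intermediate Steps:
$F{\left(p \right)} = 2 - 2 p$
$f = -578$ ($f = -6 - 572 = -578$)
$S{\left(H,J \right)} = \frac{273}{2} + \frac{21 H}{4}$ ($S{\left(H,J \right)} = - \frac{\left(26 + H\right) \left(-32 + 11\right)}{4} = - \frac{\left(26 + H\right) \left(-21\right)}{4} = - \frac{-546 - 21 H}{4} = \frac{273}{2} + \frac{21 H}{4}$)
$\left(-1306 - 2968\right) \left(S{\left(F{\left(0 \right)},64 \right)} + f\right) = \left(-1306 - 2968\right) \left(\left(\frac{273}{2} + \frac{21 \left(2 - 0\right)}{4}\right) - 578\right) = - 4274 \left(\left(\frac{273}{2} + \frac{21 \left(2 + 0\right)}{4}\right) - 578\right) = - 4274 \left(\left(\frac{273}{2} + \frac{21}{4} \cdot 2\right) - 578\right) = - 4274 \left(\left(\frac{273}{2} + \frac{21}{2}\right) - 578\right) = - 4274 \left(147 - 578\right) = \left(-4274\right) \left(-431\right) = 1842094$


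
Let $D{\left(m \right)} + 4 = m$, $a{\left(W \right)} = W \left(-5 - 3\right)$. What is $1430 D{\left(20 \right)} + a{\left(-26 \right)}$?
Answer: $23088$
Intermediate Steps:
$a{\left(W \right)} = - 8 W$ ($a{\left(W \right)} = W \left(-8\right) = - 8 W$)
$D{\left(m \right)} = -4 + m$
$1430 D{\left(20 \right)} + a{\left(-26 \right)} = 1430 \left(-4 + 20\right) - -208 = 1430 \cdot 16 + 208 = 22880 + 208 = 23088$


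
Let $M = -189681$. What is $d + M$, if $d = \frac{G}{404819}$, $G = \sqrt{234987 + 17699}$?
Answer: $-189681 + \frac{\sqrt{252686}}{404819} \approx -1.8968 \cdot 10^{5}$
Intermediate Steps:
$G = \sqrt{252686} \approx 502.68$
$d = \frac{\sqrt{252686}}{404819} \approx 0.0012417$
$d + M = \frac{\sqrt{252686}}{404819} - 189681 = -189681 + \frac{\sqrt{252686}}{404819}$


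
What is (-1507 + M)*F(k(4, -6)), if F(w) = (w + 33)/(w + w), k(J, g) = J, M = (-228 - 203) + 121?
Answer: -67229/8 ≈ -8403.6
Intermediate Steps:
M = -310 (M = -431 + 121 = -310)
F(w) = (33 + w)/(2*w) (F(w) = (33 + w)/((2*w)) = (33 + w)*(1/(2*w)) = (33 + w)/(2*w))
(-1507 + M)*F(k(4, -6)) = (-1507 - 310)*((½)*(33 + 4)/4) = -1817*37/(2*4) = -1817*37/8 = -67229/8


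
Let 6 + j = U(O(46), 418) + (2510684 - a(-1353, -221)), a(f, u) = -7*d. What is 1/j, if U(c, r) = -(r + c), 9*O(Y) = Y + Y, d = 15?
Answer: 9/22593193 ≈ 3.9835e-7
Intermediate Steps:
a(f, u) = -105 (a(f, u) = -7*15 = -105)
O(Y) = 2*Y/9 (O(Y) = (Y + Y)/9 = (2*Y)/9 = 2*Y/9)
U(c, r) = -c - r (U(c, r) = -(c + r) = -c - r)
j = 22593193/9 (j = -6 + ((-2*46/9 - 1*418) + (2510684 - 1*(-105))) = -6 + ((-1*92/9 - 418) + (2510684 + 105)) = -6 + ((-92/9 - 418) + 2510789) = -6 + (-3854/9 + 2510789) = -6 + 22593247/9 = 22593193/9 ≈ 2.5104e+6)
1/j = 1/(22593193/9) = 9/22593193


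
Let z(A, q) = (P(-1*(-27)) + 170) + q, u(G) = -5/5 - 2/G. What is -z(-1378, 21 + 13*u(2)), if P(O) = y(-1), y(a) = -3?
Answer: -162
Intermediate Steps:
u(G) = -1 - 2/G (u(G) = -5*1/5 - 2/G = -1 - 2/G)
P(O) = -3
z(A, q) = 167 + q (z(A, q) = (-3 + 170) + q = 167 + q)
-z(-1378, 21 + 13*u(2)) = -(167 + (21 + 13*((-2 - 1*2)/2))) = -(167 + (21 + 13*((-2 - 2)/2))) = -(167 + (21 + 13*((1/2)*(-4)))) = -(167 + (21 + 13*(-2))) = -(167 + (21 - 26)) = -(167 - 5) = -1*162 = -162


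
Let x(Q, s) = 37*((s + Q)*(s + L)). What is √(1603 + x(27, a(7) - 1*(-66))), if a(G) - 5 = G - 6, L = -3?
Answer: 5*√10174 ≈ 504.33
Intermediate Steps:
a(G) = -1 + G (a(G) = 5 + (G - 6) = 5 + (-6 + G) = -1 + G)
x(Q, s) = 37*(-3 + s)*(Q + s) (x(Q, s) = 37*((s + Q)*(s - 3)) = 37*((Q + s)*(-3 + s)) = 37*((-3 + s)*(Q + s)) = 37*(-3 + s)*(Q + s))
√(1603 + x(27, a(7) - 1*(-66))) = √(1603 + (-111*27 - 111*((-1 + 7) - 1*(-66)) + 37*((-1 + 7) - 1*(-66))² + 37*27*((-1 + 7) - 1*(-66)))) = √(1603 + (-2997 - 111*(6 + 66) + 37*(6 + 66)² + 37*27*(6 + 66))) = √(1603 + (-2997 - 111*72 + 37*72² + 37*27*72)) = √(1603 + (-2997 - 7992 + 37*5184 + 71928)) = √(1603 + (-2997 - 7992 + 191808 + 71928)) = √(1603 + 252747) = √254350 = 5*√10174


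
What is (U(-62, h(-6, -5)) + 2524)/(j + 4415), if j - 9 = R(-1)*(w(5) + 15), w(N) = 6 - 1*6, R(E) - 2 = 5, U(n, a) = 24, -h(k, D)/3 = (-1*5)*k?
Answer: 364/647 ≈ 0.56260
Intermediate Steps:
h(k, D) = 15*k (h(k, D) = -3*(-1*5)*k = -(-15)*k = 15*k)
R(E) = 7 (R(E) = 2 + 5 = 7)
w(N) = 0 (w(N) = 6 - 6 = 0)
j = 114 (j = 9 + 7*(0 + 15) = 9 + 7*15 = 9 + 105 = 114)
(U(-62, h(-6, -5)) + 2524)/(j + 4415) = (24 + 2524)/(114 + 4415) = 2548/4529 = 2548*(1/4529) = 364/647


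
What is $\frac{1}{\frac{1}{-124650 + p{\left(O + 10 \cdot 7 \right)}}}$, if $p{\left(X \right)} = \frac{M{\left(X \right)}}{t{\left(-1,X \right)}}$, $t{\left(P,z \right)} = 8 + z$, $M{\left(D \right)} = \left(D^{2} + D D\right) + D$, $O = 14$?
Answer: $- \frac{2863401}{23} \approx -1.245 \cdot 10^{5}$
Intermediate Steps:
$M{\left(D \right)} = D + 2 D^{2}$ ($M{\left(D \right)} = \left(D^{2} + D^{2}\right) + D = 2 D^{2} + D = D + 2 D^{2}$)
$p{\left(X \right)} = \frac{X \left(1 + 2 X\right)}{8 + X}$
$\frac{1}{\frac{1}{-124650 + p{\left(O + 10 \cdot 7 \right)}}} = \frac{1}{\frac{1}{-124650 + \frac{\left(14 + 10 \cdot 7\right) \left(1 + 2 \left(14 + 10 \cdot 7\right)\right)}{8 + \left(14 + 10 \cdot 7\right)}}} = \frac{1}{\frac{1}{-124650 + \frac{\left(14 + 70\right) \left(1 + 2 \left(14 + 70\right)\right)}{8 + \left(14 + 70\right)}}} = \frac{1}{\frac{1}{-124650 + \frac{84 \left(1 + 2 \cdot 84\right)}{8 + 84}}} = \frac{1}{\frac{1}{-124650 + \frac{84 \left(1 + 168\right)}{92}}} = \frac{1}{\frac{1}{-124650 + 84 \cdot \frac{1}{92} \cdot 169}} = \frac{1}{\frac{1}{-124650 + \frac{3549}{23}}} = \frac{1}{\frac{1}{- \frac{2863401}{23}}} = \frac{1}{- \frac{23}{2863401}} = - \frac{2863401}{23}$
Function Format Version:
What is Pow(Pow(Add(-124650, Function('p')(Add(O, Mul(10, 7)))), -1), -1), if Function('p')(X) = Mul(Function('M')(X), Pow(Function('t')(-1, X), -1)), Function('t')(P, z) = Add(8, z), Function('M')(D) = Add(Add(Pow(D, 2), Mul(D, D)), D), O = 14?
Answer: Rational(-2863401, 23) ≈ -1.2450e+5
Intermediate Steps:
Function('M')(D) = Add(D, Mul(2, Pow(D, 2))) (Function('M')(D) = Add(Add(Pow(D, 2), Pow(D, 2)), D) = Add(Mul(2, Pow(D, 2)), D) = Add(D, Mul(2, Pow(D, 2))))
Function('p')(X) = Mul(X, Pow(Add(8, X), -1), Add(1, Mul(2, X))) (Function('p')(X) = Mul(Mul(X, Add(1, Mul(2, X))), Pow(Add(8, X), -1)) = Mul(X, Pow(Add(8, X), -1), Add(1, Mul(2, X))))
Pow(Pow(Add(-124650, Function('p')(Add(O, Mul(10, 7)))), -1), -1) = Pow(Pow(Add(-124650, Mul(Add(14, Mul(10, 7)), Pow(Add(8, Add(14, Mul(10, 7))), -1), Add(1, Mul(2, Add(14, Mul(10, 7)))))), -1), -1) = Pow(Pow(Add(-124650, Mul(Add(14, 70), Pow(Add(8, Add(14, 70)), -1), Add(1, Mul(2, Add(14, 70))))), -1), -1) = Pow(Pow(Add(-124650, Mul(84, Pow(Add(8, 84), -1), Add(1, Mul(2, 84)))), -1), -1) = Pow(Pow(Add(-124650, Mul(84, Pow(92, -1), Add(1, 168))), -1), -1) = Pow(Pow(Add(-124650, Mul(84, Rational(1, 92), 169)), -1), -1) = Pow(Pow(Add(-124650, Rational(3549, 23)), -1), -1) = Pow(Pow(Rational(-2863401, 23), -1), -1) = Pow(Rational(-23, 2863401), -1) = Rational(-2863401, 23)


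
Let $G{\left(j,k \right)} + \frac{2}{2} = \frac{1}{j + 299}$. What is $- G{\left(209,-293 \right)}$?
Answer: $\frac{507}{508} \approx 0.99803$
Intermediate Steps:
$G{\left(j,k \right)} = -1 + \frac{1}{299 + j}$ ($G{\left(j,k \right)} = -1 + \frac{1}{j + 299} = -1 + \frac{1}{299 + j}$)
$- G{\left(209,-293 \right)} = - \frac{-298 - 209}{299 + 209} = - \frac{-298 - 209}{508} = - \frac{-507}{508} = \left(-1\right) \left(- \frac{507}{508}\right) = \frac{507}{508}$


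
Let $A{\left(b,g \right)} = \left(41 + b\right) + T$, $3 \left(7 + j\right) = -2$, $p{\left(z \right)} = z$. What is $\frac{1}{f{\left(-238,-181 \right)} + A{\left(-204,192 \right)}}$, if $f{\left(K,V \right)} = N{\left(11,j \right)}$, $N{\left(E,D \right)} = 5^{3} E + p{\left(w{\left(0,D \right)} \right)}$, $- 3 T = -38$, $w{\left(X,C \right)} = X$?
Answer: $\frac{3}{3674} \approx 0.00081655$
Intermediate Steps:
$T = \frac{38}{3}$ ($T = \left(- \frac{1}{3}\right) \left(-38\right) = \frac{38}{3} \approx 12.667$)
$j = - \frac{23}{3}$ ($j = -7 + \frac{1}{3} \left(-2\right) = -7 - \frac{2}{3} = - \frac{23}{3} \approx -7.6667$)
$N{\left(E,D \right)} = 125 E$ ($N{\left(E,D \right)} = 5^{3} E + 0 = 125 E + 0 = 125 E$)
$f{\left(K,V \right)} = 1375$ ($f{\left(K,V \right)} = 125 \cdot 11 = 1375$)
$A{\left(b,g \right)} = \frac{161}{3} + b$ ($A{\left(b,g \right)} = \left(41 + b\right) + \frac{38}{3} = \frac{161}{3} + b$)
$\frac{1}{f{\left(-238,-181 \right)} + A{\left(-204,192 \right)}} = \frac{1}{1375 + \left(\frac{161}{3} - 204\right)} = \frac{1}{1375 - \frac{451}{3}} = \frac{1}{\frac{3674}{3}} = \frac{3}{3674}$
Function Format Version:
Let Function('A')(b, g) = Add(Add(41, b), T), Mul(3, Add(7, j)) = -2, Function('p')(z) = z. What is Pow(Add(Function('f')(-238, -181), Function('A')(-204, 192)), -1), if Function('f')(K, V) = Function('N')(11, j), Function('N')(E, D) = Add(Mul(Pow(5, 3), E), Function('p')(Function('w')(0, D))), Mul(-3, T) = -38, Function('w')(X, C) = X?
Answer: Rational(3, 3674) ≈ 0.00081655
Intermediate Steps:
T = Rational(38, 3) (T = Mul(Rational(-1, 3), -38) = Rational(38, 3) ≈ 12.667)
j = Rational(-23, 3) (j = Add(-7, Mul(Rational(1, 3), -2)) = Add(-7, Rational(-2, 3)) = Rational(-23, 3) ≈ -7.6667)
Function('N')(E, D) = Mul(125, E) (Function('N')(E, D) = Add(Mul(Pow(5, 3), E), 0) = Add(Mul(125, E), 0) = Mul(125, E))
Function('f')(K, V) = 1375 (Function('f')(K, V) = Mul(125, 11) = 1375)
Function('A')(b, g) = Add(Rational(161, 3), b) (Function('A')(b, g) = Add(Add(41, b), Rational(38, 3)) = Add(Rational(161, 3), b))
Pow(Add(Function('f')(-238, -181), Function('A')(-204, 192)), -1) = Pow(Add(1375, Add(Rational(161, 3), -204)), -1) = Pow(Add(1375, Rational(-451, 3)), -1) = Pow(Rational(3674, 3), -1) = Rational(3, 3674)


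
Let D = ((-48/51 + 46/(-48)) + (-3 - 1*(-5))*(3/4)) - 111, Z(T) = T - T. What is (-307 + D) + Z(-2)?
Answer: -170707/408 ≈ -418.40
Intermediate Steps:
Z(T) = 0
D = -45451/408 (D = ((-48*1/51 + 46*(-1/48)) + (-3 + 5)*(3*(¼))) - 111 = ((-16/17 - 23/24) + 2*(¾)) - 111 = (-775/408 + 3/2) - 111 = -163/408 - 111 = -45451/408 ≈ -111.40)
(-307 + D) + Z(-2) = (-307 - 45451/408) + 0 = -170707/408 + 0 = -170707/408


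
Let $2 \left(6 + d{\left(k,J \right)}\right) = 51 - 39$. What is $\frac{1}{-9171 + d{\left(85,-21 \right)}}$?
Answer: $- \frac{1}{9171} \approx -0.00010904$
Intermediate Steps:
$d{\left(k,J \right)} = 0$ ($d{\left(k,J \right)} = -6 + \frac{51 - 39}{2} = -6 + \frac{1}{2} \cdot 12 = -6 + 6 = 0$)
$\frac{1}{-9171 + d{\left(85,-21 \right)}} = \frac{1}{-9171 + 0} = \frac{1}{-9171} = - \frac{1}{9171}$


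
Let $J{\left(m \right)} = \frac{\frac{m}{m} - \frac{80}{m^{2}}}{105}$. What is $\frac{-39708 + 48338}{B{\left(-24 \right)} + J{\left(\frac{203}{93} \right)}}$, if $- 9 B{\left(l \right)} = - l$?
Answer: $- \frac{12447178450}{4063077} \approx -3063.5$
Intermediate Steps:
$B{\left(l \right)} = \frac{l}{9}$ ($B{\left(l \right)} = - \frac{\left(-1\right) l}{9} = \frac{l}{9}$)
$J{\left(m \right)} = \frac{1}{105} - \frac{16}{21 m^{2}}$ ($J{\left(m \right)} = \left(1 - \frac{80}{m^{2}}\right) \frac{1}{105} = \frac{1}{105} - \frac{16}{21 m^{2}}$)
$\frac{-39708 + 48338}{B{\left(-24 \right)} + J{\left(\frac{203}{93} \right)}} = \frac{-39708 + 48338}{\frac{1}{9} \left(-24\right) + \frac{-80 + \left(\frac{203}{93}\right)^{2}}{105 \cdot \frac{41209}{8649}}} = \frac{8630}{- \frac{8}{3} + \frac{-80 + \left(203 \cdot \frac{1}{93}\right)^{2}}{105 \cdot \frac{41209}{8649}}} = \frac{8630}{- \frac{8}{3} + \frac{-80 + \left(\frac{203}{93}\right)^{2}}{105 \cdot \frac{41209}{8649}}} = \frac{8630}{- \frac{8}{3} + \frac{1}{105} \cdot \frac{8649}{41209} \left(-80 + \frac{41209}{8649}\right)} = \frac{8630}{- \frac{8}{3} + \frac{1}{105} \cdot \frac{8649}{41209} \left(- \frac{650711}{8649}\right)} = \frac{8630}{- \frac{8}{3} - \frac{650711}{4326945}} = \frac{8630}{- \frac{4063077}{1442315}} = 8630 \left(- \frac{1442315}{4063077}\right) = - \frac{12447178450}{4063077}$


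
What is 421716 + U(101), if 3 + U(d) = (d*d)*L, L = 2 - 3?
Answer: 411512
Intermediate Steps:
L = -1
U(d) = -3 - d**2 (U(d) = -3 + (d*d)*(-1) = -3 + d**2*(-1) = -3 - d**2)
421716 + U(101) = 421716 + (-3 - 1*101**2) = 421716 + (-3 - 1*10201) = 421716 + (-3 - 10201) = 421716 - 10204 = 411512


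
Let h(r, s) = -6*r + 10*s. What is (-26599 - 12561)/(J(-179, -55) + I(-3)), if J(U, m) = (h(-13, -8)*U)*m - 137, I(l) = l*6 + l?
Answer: 4895/2481 ≈ 1.9730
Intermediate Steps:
I(l) = 7*l (I(l) = 6*l + l = 7*l)
J(U, m) = -137 - 2*U*m (J(U, m) = ((-6*(-13) + 10*(-8))*U)*m - 137 = ((78 - 80)*U)*m - 137 = (-2*U)*m - 137 = -2*U*m - 137 = -137 - 2*U*m)
(-26599 - 12561)/(J(-179, -55) + I(-3)) = (-26599 - 12561)/((-137 - 2*(-179)*(-55)) + 7*(-3)) = -39160/((-137 - 19690) - 21) = -39160/(-19827 - 21) = -39160/(-19848) = -39160*(-1/19848) = 4895/2481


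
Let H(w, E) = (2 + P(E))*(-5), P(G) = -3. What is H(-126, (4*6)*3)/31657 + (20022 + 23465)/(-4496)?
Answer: -1376645479/142329872 ≈ -9.6722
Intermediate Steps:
H(w, E) = 5 (H(w, E) = (2 - 3)*(-5) = -1*(-5) = 5)
H(-126, (4*6)*3)/31657 + (20022 + 23465)/(-4496) = 5/31657 + (20022 + 23465)/(-4496) = 5*(1/31657) + 43487*(-1/4496) = 5/31657 - 43487/4496 = -1376645479/142329872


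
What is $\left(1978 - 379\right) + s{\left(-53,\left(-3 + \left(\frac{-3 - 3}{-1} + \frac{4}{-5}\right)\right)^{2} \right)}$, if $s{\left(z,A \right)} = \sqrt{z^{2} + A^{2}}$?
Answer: $1599 + \frac{\sqrt{1770266}}{25} \approx 1652.2$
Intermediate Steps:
$s{\left(z,A \right)} = \sqrt{A^{2} + z^{2}}$
$\left(1978 - 379\right) + s{\left(-53,\left(-3 + \left(\frac{-3 - 3}{-1} + \frac{4}{-5}\right)\right)^{2} \right)} = \left(1978 - 379\right) + \sqrt{\left(\left(-3 + \left(\frac{-3 - 3}{-1} + \frac{4}{-5}\right)\right)^{2}\right)^{2} + \left(-53\right)^{2}} = 1599 + \sqrt{\left(\left(-3 + \left(\left(-6\right) \left(-1\right) + 4 \left(- \frac{1}{5}\right)\right)\right)^{2}\right)^{2} + 2809} = 1599 + \sqrt{\left(\left(-3 + \left(6 - \frac{4}{5}\right)\right)^{2}\right)^{2} + 2809} = 1599 + \sqrt{\left(\left(-3 + \frac{26}{5}\right)^{2}\right)^{2} + 2809} = 1599 + \sqrt{\left(\left(\frac{11}{5}\right)^{2}\right)^{2} + 2809} = 1599 + \sqrt{\left(\frac{121}{25}\right)^{2} + 2809} = 1599 + \sqrt{\frac{14641}{625} + 2809} = 1599 + \sqrt{\frac{1770266}{625}} = 1599 + \frac{\sqrt{1770266}}{25}$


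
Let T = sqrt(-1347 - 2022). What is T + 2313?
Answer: 2313 + I*sqrt(3369) ≈ 2313.0 + 58.043*I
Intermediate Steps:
T = I*sqrt(3369) (T = sqrt(-3369) = I*sqrt(3369) ≈ 58.043*I)
T + 2313 = I*sqrt(3369) + 2313 = 2313 + I*sqrt(3369)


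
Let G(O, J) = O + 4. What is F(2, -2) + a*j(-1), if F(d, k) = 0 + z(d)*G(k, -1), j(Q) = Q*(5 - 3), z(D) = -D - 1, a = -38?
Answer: 70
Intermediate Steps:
G(O, J) = 4 + O
z(D) = -1 - D
j(Q) = 2*Q (j(Q) = Q*2 = 2*Q)
F(d, k) = (-1 - d)*(4 + k) (F(d, k) = 0 + (-1 - d)*(4 + k) = (-1 - d)*(4 + k))
F(2, -2) + a*j(-1) = -(1 + 2)*(4 - 2) - 76*(-1) = -1*3*2 - 38*(-2) = -6 + 76 = 70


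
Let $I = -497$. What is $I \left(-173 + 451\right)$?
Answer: $-138166$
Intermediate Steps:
$I \left(-173 + 451\right) = - 497 \left(-173 + 451\right) = \left(-497\right) 278 = -138166$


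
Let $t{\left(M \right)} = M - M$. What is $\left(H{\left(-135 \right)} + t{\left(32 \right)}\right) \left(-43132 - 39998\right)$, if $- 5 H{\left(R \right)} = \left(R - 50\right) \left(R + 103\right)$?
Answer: $98425920$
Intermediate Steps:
$t{\left(M \right)} = 0$
$H{\left(R \right)} = - \frac{\left(-50 + R\right) \left(103 + R\right)}{5}$ ($H{\left(R \right)} = - \frac{\left(R - 50\right) \left(R + 103\right)}{5} = - \frac{\left(-50 + R\right) \left(103 + R\right)}{5}$)
$\left(H{\left(-135 \right)} + t{\left(32 \right)}\right) \left(-43132 - 39998\right) = \left(\left(1030 - -1431 - \frac{\left(-135\right)^{2}}{5}\right) + 0\right) \left(-43132 - 39998\right) = \left(\left(1030 + 1431 - 3645\right) + 0\right) \left(-83130\right) = \left(-1184 + 0\right) \left(-83130\right) = \left(-1184\right) \left(-83130\right) = 98425920$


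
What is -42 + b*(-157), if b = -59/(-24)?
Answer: -10271/24 ≈ -427.96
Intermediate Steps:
b = 59/24 (b = -59*(-1/24) = 59/24 ≈ 2.4583)
-42 + b*(-157) = -42 + (59/24)*(-157) = -42 - 9263/24 = -10271/24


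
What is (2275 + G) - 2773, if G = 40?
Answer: -458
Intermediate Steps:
(2275 + G) - 2773 = (2275 + 40) - 2773 = 2315 - 2773 = -458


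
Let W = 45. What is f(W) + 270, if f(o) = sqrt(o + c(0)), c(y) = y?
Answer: 270 + 3*sqrt(5) ≈ 276.71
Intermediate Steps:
f(o) = sqrt(o) (f(o) = sqrt(o + 0) = sqrt(o))
f(W) + 270 = sqrt(45) + 270 = 3*sqrt(5) + 270 = 270 + 3*sqrt(5)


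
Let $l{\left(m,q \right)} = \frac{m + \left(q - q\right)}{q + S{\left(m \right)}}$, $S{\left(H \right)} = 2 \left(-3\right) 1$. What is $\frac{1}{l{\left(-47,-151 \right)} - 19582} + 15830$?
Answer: $\frac{48666596253}{3074327} \approx 15830.0$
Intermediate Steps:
$S{\left(H \right)} = -6$ ($S{\left(H \right)} = \left(-6\right) 1 = -6$)
$l{\left(m,q \right)} = \frac{m}{-6 + q}$ ($l{\left(m,q \right)} = \frac{m + \left(q - q\right)}{q - 6} = \frac{m + 0}{-6 + q} = \frac{m}{-6 + q}$)
$\frac{1}{l{\left(-47,-151 \right)} - 19582} + 15830 = \frac{1}{- \frac{47}{-6 - 151} - 19582} + 15830 = \frac{1}{- \frac{47}{-157} - 19582} + 15830 = \frac{1}{\left(-47\right) \left(- \frac{1}{157}\right) - 19582} + 15830 = \frac{1}{\frac{47}{157} - 19582} + 15830 = \frac{1}{- \frac{3074327}{157}} + 15830 = - \frac{157}{3074327} + 15830 = \frac{48666596253}{3074327}$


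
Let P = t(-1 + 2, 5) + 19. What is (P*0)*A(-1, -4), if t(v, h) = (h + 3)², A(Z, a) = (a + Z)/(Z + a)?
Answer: 0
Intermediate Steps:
A(Z, a) = 1 (A(Z, a) = (Z + a)/(Z + a) = 1)
t(v, h) = (3 + h)²
P = 83 (P = (3 + 5)² + 19 = 8² + 19 = 64 + 19 = 83)
(P*0)*A(-1, -4) = (83*0)*1 = 0*1 = 0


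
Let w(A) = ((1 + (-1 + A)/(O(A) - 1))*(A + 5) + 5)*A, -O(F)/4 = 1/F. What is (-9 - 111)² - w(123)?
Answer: 236005671/127 ≈ 1.8583e+6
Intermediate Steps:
O(F) = -4/F
w(A) = A*(5 + (1 + (-1 + A)/(-1 - 4/A))*(5 + A)) (w(A) = ((1 + (-1 + A)/(-4/A - 1))*(A + 5) + 5)*A = ((1 + (-1 + A)/(-1 - 4/A))*(5 + A) + 5)*A = (5 + (1 + (-1 + A)/(-1 - 4/A))*(5 + A))*A = A*(5 + (1 + (-1 + A)/(-1 - 4/A))*(5 + A)))
(-9 - 111)² - w(123) = (-9 - 111)² - (-1)*123*(-40 + 123*(-19 + 123² + 3*123))/(4 + 123) = (-120)² - (-1)*123*(-40 + 123*(-19 + 15129 + 369))/127 = 14400 - (-1)*123*(-40 + 123*15479)/127 = 14400 - (-1)*123*(-40 + 1903917)/127 = 14400 - (-1)*123*1903877/127 = 14400 - 1*(-234176871/127) = 14400 + 234176871/127 = 236005671/127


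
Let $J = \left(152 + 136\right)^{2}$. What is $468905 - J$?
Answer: $385961$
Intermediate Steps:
$J = 82944$ ($J = 288^{2} = 82944$)
$468905 - J = 468905 - 82944 = 385961$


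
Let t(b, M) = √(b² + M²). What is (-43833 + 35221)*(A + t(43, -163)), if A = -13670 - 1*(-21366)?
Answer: -66277952 - 8612*√28418 ≈ -6.7730e+7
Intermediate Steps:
A = 7696 (A = -13670 + 21366 = 7696)
t(b, M) = √(M² + b²)
(-43833 + 35221)*(A + t(43, -163)) = (-43833 + 35221)*(7696 + √((-163)² + 43²)) = -8612*(7696 + √(26569 + 1849)) = -8612*(7696 + √28418) = -66277952 - 8612*√28418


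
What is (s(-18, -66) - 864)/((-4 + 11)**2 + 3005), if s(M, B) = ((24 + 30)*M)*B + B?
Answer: 10537/509 ≈ 20.701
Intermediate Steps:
s(M, B) = B + 54*B*M (s(M, B) = (54*M)*B + B = 54*B*M + B = B + 54*B*M)
(s(-18, -66) - 864)/((-4 + 11)**2 + 3005) = (-66*(1 + 54*(-18)) - 864)/((-4 + 11)**2 + 3005) = (-66*(1 - 972) - 864)/(7**2 + 3005) = (-66*(-971) - 864)/(49 + 3005) = (64086 - 864)/3054 = 63222*(1/3054) = 10537/509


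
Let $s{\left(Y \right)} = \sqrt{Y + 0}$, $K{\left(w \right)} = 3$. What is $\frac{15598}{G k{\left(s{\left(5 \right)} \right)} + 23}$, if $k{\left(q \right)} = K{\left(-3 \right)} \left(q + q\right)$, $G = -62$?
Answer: $- \frac{358754}{691391} - \frac{5802456 \sqrt{5}}{691391} \approx -19.285$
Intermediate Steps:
$s{\left(Y \right)} = \sqrt{Y}$
$k{\left(q \right)} = 6 q$ ($k{\left(q \right)} = 3 \left(q + q\right) = 3 \cdot 2 q = 6 q$)
$\frac{15598}{G k{\left(s{\left(5 \right)} \right)} + 23} = \frac{15598}{- 62 \cdot 6 \sqrt{5} + 23} = \frac{15598}{- 372 \sqrt{5} + 23} = \frac{15598}{23 - 372 \sqrt{5}}$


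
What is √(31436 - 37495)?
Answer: I*√6059 ≈ 77.84*I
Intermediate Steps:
√(31436 - 37495) = √(-6059) = I*√6059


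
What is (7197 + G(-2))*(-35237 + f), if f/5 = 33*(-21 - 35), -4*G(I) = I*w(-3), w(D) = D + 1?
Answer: -320056492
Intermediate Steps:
w(D) = 1 + D
G(I) = I/2 (G(I) = -I*(1 - 3)/4 = -I*(-2)/4 = -(-1)*I/2 = I/2)
f = -9240 (f = 5*(33*(-21 - 35)) = 5*(33*(-56)) = 5*(-1848) = -9240)
(7197 + G(-2))*(-35237 + f) = (7197 + (1/2)*(-2))*(-35237 - 9240) = (7197 - 1)*(-44477) = 7196*(-44477) = -320056492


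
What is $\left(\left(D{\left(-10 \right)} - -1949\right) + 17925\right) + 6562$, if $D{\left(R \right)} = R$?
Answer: $26426$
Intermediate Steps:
$\left(\left(D{\left(-10 \right)} - -1949\right) + 17925\right) + 6562 = \left(\left(-10 - -1949\right) + 17925\right) + 6562 = \left(\left(-10 + 1949\right) + 17925\right) + 6562 = \left(1939 + 17925\right) + 6562 = 19864 + 6562 = 26426$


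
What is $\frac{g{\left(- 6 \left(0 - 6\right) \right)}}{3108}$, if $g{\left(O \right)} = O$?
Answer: $\frac{3}{259} \approx 0.011583$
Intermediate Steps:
$\frac{g{\left(- 6 \left(0 - 6\right) \right)}}{3108} = \frac{\left(-6\right) \left(0 - 6\right)}{3108} = \left(-6\right) \left(-6\right) \frac{1}{3108} = 36 \cdot \frac{1}{3108} = \frac{3}{259}$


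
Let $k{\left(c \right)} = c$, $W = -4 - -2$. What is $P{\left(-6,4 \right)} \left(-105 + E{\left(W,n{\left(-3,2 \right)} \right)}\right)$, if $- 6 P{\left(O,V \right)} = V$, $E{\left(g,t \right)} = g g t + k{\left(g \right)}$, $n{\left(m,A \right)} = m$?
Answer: $\frac{238}{3} \approx 79.333$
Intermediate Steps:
$W = -2$ ($W = -4 + 2 = -2$)
$E{\left(g,t \right)} = g + t g^{2}$ ($E{\left(g,t \right)} = g g t + g = g^{2} t + g = t g^{2} + g = g + t g^{2}$)
$P{\left(O,V \right)} = - \frac{V}{6}$
$P{\left(-6,4 \right)} \left(-105 + E{\left(W,n{\left(-3,2 \right)} \right)}\right) = \left(- \frac{1}{6}\right) 4 \left(-105 - 2 \left(1 - -6\right)\right) = - \frac{2 \left(-105 - 2 \left(1 + 6\right)\right)}{3} = - \frac{2 \left(-105 - 14\right)}{3} = \left(- \frac{2}{3}\right) \left(-119\right) = \frac{238}{3}$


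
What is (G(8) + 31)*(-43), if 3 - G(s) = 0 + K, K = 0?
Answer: -1462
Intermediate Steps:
G(s) = 3 (G(s) = 3 - (0 + 0) = 3 - 1*0 = 3 + 0 = 3)
(G(8) + 31)*(-43) = (3 + 31)*(-43) = 34*(-43) = -1462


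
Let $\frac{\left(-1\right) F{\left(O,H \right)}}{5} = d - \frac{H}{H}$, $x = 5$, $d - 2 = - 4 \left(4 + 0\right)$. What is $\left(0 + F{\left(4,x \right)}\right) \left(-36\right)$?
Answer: $-2700$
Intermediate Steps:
$d = -14$ ($d = 2 - 4 \left(4 + 0\right) = 2 - 16 = -14$)
$F{\left(O,H \right)} = 75$ ($F{\left(O,H \right)} = - 5 \left(-14 - \frac{H}{H}\right) = - 5 \left(-14 - 1\right) = \left(-5\right) \left(-15\right) = 75$)
$\left(0 + F{\left(4,x \right)}\right) \left(-36\right) = \left(0 + 75\right) \left(-36\right) = 75 \left(-36\right) = -2700$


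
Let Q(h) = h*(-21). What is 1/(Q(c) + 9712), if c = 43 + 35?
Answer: 1/8074 ≈ 0.00012385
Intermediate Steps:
c = 78
Q(h) = -21*h
1/(Q(c) + 9712) = 1/(-21*78 + 9712) = 1/(-1638 + 9712) = 1/8074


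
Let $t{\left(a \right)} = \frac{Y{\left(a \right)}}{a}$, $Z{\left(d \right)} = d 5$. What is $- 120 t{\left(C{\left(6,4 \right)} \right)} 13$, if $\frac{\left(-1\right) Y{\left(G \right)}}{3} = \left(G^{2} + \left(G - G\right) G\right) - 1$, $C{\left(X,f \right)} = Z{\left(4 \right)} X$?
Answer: $561561$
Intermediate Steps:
$Z{\left(d \right)} = 5 d$
$C{\left(X,f \right)} = 20 X$ ($C{\left(X,f \right)} = 5 \cdot 4 X = 20 X$)
$Y{\left(G \right)} = 3 - 3 G^{2}$ ($Y{\left(G \right)} = - 3 \left(\left(G^{2} + \left(G - G\right) G\right) - 1\right) = - 3 \left(\left(G^{2} + 0 G\right) - 1\right) = - 3 \left(\left(G^{2} + 0\right) - 1\right) = - 3 \left(G^{2} - 1\right) = - 3 \left(-1 + G^{2}\right) = 3 - 3 G^{2}$)
$t{\left(a \right)} = \frac{3 - 3 a^{2}}{a}$
$- 120 t{\left(C{\left(6,4 \right)} \right)} 13 = - 120 \left(- 3 \cdot 20 \cdot 6 + \frac{3}{20 \cdot 6}\right) 13 = - 120 \left(\left(-3\right) 120 + \frac{3}{120}\right) 13 = - 120 \left(-360 + 3 \cdot \frac{1}{120}\right) 13 = - 120 \left(-360 + \frac{1}{40}\right) 13 = \left(-120\right) \left(- \frac{14399}{40}\right) 13 = 43197 \cdot 13 = 561561$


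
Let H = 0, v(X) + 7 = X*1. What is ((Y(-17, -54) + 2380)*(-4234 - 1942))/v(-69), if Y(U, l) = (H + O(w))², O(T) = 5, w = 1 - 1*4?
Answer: 3713320/19 ≈ 1.9544e+5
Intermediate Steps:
w = -3 (w = 1 - 4 = -3)
v(X) = -7 + X (v(X) = -7 + X*1 = -7 + X)
Y(U, l) = 25 (Y(U, l) = (0 + 5)² = 5² = 25)
((Y(-17, -54) + 2380)*(-4234 - 1942))/v(-69) = ((25 + 2380)*(-4234 - 1942))/(-7 - 69) = (2405*(-6176))/(-76) = -14853280*(-1/76) = 3713320/19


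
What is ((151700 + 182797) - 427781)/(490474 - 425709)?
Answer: -93284/64765 ≈ -1.4403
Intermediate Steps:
((151700 + 182797) - 427781)/(490474 - 425709) = (334497 - 427781)/64765 = -93284*1/64765 = -93284/64765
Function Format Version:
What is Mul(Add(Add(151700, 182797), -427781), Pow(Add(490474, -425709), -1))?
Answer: Rational(-93284, 64765) ≈ -1.4403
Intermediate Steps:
Mul(Add(Add(151700, 182797), -427781), Pow(Add(490474, -425709), -1)) = Mul(Add(334497, -427781), Pow(64765, -1)) = Mul(-93284, Rational(1, 64765)) = Rational(-93284, 64765)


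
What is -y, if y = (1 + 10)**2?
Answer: -121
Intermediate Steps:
y = 121 (y = 11**2 = 121)
-y = -1*121 = -121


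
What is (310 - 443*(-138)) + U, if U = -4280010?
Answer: -4218566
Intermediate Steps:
(310 - 443*(-138)) + U = (310 - 443*(-138)) - 4280010 = (310 + 61134) - 4280010 = 61444 - 4280010 = -4218566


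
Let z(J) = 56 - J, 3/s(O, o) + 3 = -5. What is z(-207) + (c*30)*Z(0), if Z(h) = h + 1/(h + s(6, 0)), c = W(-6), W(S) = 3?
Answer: 23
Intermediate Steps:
s(O, o) = -3/8 (s(O, o) = 3/(-3 - 5) = 3/(-8) = 3*(-⅛) = -3/8)
c = 3
Z(h) = h + 1/(-3/8 + h) (Z(h) = h + 1/(h - 3/8) = h + 1/(-3/8 + h))
z(-207) + (c*30)*Z(0) = (56 - 1*(-207)) + (3*30)*((8 - 3*0 + 8*0²)/(-3 + 8*0)) = (56 + 207) + 90*((8 + 0 + 8*0)/(-3 + 0)) = 263 + 90*((8 + 0 + 0)/(-3)) = 263 + 90*(-⅓*8) = 263 + 90*(-8/3) = 263 - 240 = 23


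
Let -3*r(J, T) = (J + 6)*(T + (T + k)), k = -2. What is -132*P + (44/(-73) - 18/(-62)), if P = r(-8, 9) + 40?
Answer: -15135651/2263 ≈ -6688.3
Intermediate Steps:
r(J, T) = -(-2 + 2*T)*(6 + J)/3 (r(J, T) = -(J + 6)*(T + (T - 2))/3 = -(6 + J)*(T + (-2 + T))/3 = -(6 + J)*(-2 + 2*T)/3 = -(-2 + 2*T)*(6 + J)/3)
P = 152/3 (P = (4 - 4*9 + (⅔)*(-8) - ⅔*(-8)*9) + 40 = (4 - 36 - 16/3 + 48) + 40 = 32/3 + 40 = 152/3 ≈ 50.667)
-132*P + (44/(-73) - 18/(-62)) = -132*152/3 + (44/(-73) - 18/(-62)) = -6688 + (44*(-1/73) - 18*(-1/62)) = -6688 + (-44/73 + 9/31) = -6688 - 707/2263 = -15135651/2263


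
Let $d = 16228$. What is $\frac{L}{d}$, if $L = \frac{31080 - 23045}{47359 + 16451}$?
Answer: $\frac{1607}{207101736} \approx 7.7595 \cdot 10^{-6}$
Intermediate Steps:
$L = \frac{1607}{12762}$ ($L = \frac{8035}{63810} = 8035 \cdot \frac{1}{63810} = \frac{1607}{12762} \approx 0.12592$)
$\frac{L}{d} = \frac{1607}{12762 \cdot 16228} = \frac{1607}{12762} \cdot \frac{1}{16228} = \frac{1607}{207101736}$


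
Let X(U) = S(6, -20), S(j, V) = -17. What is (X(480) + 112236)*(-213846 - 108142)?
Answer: -36133171372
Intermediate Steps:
X(U) = -17
(X(480) + 112236)*(-213846 - 108142) = (-17 + 112236)*(-213846 - 108142) = 112219*(-321988) = -36133171372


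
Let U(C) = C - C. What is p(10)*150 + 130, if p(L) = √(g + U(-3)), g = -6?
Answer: 130 + 150*I*√6 ≈ 130.0 + 367.42*I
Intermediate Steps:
U(C) = 0
p(L) = I*√6 (p(L) = √(-6 + 0) = √(-6) = I*√6)
p(10)*150 + 130 = (I*√6)*150 + 130 = 150*I*√6 + 130 = 130 + 150*I*√6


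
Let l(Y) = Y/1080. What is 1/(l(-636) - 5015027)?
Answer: -90/451352483 ≈ -1.9940e-7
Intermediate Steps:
l(Y) = Y/1080 (l(Y) = Y*(1/1080) = Y/1080)
1/(l(-636) - 5015027) = 1/((1/1080)*(-636) - 5015027) = 1/(-53/90 - 5015027) = 1/(-451352483/90) = -90/451352483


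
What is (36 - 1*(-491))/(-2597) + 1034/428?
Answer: 1229871/555758 ≈ 2.2130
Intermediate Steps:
(36 - 1*(-491))/(-2597) + 1034/428 = (36 + 491)*(-1/2597) + 1034*(1/428) = 527*(-1/2597) + 517/214 = -527/2597 + 517/214 = 1229871/555758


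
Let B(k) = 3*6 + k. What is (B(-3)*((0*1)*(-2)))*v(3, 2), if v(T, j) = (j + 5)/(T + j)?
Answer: 0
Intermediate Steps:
v(T, j) = (5 + j)/(T + j)
B(k) = 18 + k
(B(-3)*((0*1)*(-2)))*v(3, 2) = ((18 - 3)*((0*1)*(-2)))*((5 + 2)/(3 + 2)) = (15*(0*(-2)))*(7/5) = (15*0)*((⅕)*7) = 0*(7/5) = 0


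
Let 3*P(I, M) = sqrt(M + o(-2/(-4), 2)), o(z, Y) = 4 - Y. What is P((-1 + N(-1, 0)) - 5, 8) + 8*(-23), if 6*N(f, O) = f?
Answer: -184 + sqrt(10)/3 ≈ -182.95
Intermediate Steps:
N(f, O) = f/6
P(I, M) = sqrt(2 + M)/3 (P(I, M) = sqrt(M + (4 - 1*2))/3 = sqrt(M + (4 - 2))/3 = sqrt(M + 2)/3 = sqrt(2 + M)/3)
P((-1 + N(-1, 0)) - 5, 8) + 8*(-23) = sqrt(2 + 8)/3 + 8*(-23) = sqrt(10)/3 - 184 = -184 + sqrt(10)/3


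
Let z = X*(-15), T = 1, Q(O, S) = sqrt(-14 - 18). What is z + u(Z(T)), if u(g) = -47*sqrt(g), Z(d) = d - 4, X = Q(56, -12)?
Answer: I*(-60*sqrt(2) - 47*sqrt(3)) ≈ -166.26*I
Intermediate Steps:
Q(O, S) = 4*I*sqrt(2) (Q(O, S) = sqrt(-32) = 4*I*sqrt(2))
X = 4*I*sqrt(2) ≈ 5.6569*I
Z(d) = -4 + d
z = -60*I*sqrt(2) (z = (4*I*sqrt(2))*(-15) = -60*I*sqrt(2) ≈ -84.853*I)
z + u(Z(T)) = -60*I*sqrt(2) - 47*sqrt(-4 + 1) = -60*I*sqrt(2) - 47*I*sqrt(3)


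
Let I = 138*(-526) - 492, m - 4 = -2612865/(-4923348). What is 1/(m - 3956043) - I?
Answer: 474458601526181404/6492318028569 ≈ 73080.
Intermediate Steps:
m = 7435419/1641116 (m = 4 - 2612865/(-4923348) = 4 - 2612865*(-1/4923348) = 4 + 870955/1641116 = 7435419/1641116 ≈ 4.5307)
I = -73080 (I = -72588 - 492 = -73080)
1/(m - 3956043) - I = 1/(7435419/1641116 - 3956043) - 1*(-73080) = 1/(-6492318028569/1641116) + 73080 = -1641116/6492318028569 + 73080 = 474458601526181404/6492318028569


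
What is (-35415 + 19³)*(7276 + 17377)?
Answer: -703991068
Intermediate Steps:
(-35415 + 19³)*(7276 + 17377) = (-35415 + 6859)*24653 = -28556*24653 = -703991068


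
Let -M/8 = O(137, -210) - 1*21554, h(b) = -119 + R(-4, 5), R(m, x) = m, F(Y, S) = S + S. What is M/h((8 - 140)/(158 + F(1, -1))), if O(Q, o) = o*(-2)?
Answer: -169072/123 ≈ -1374.6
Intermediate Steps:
F(Y, S) = 2*S
O(Q, o) = -2*o
h(b) = -123 (h(b) = -119 - 4 = -123)
M = 169072 (M = -8*(-2*(-210) - 1*21554) = -8*(420 - 21554) = -8*(-21134) = 169072)
M/h((8 - 140)/(158 + F(1, -1))) = 169072/(-123) = 169072*(-1/123) = -169072/123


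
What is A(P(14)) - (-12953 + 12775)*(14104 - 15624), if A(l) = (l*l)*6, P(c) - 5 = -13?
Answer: -270176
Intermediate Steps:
P(c) = -8 (P(c) = 5 - 13 = -8)
A(l) = 6*l² (A(l) = l²*6 = 6*l²)
A(P(14)) - (-12953 + 12775)*(14104 - 15624) = 6*(-8)² - (-12953 + 12775)*(14104 - 15624) = 6*64 - (-178)*(-1520) = 384 - 1*270560 = 384 - 270560 = -270176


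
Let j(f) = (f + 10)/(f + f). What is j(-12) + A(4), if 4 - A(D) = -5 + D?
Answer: 61/12 ≈ 5.0833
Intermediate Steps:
j(f) = (10 + f)/(2*f) (j(f) = (10 + f)/((2*f)) = (10 + f)*(1/(2*f)) = (10 + f)/(2*f))
A(D) = 9 - D (A(D) = 4 - (-5 + D) = 4 + (5 - D) = 9 - D)
j(-12) + A(4) = (½)*(10 - 12)/(-12) + (9 - 1*4) = (½)*(-1/12)*(-2) + (9 - 4) = 1/12 + 5 = 61/12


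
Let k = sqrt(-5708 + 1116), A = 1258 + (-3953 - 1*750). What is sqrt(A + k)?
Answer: sqrt(-3445 + 4*I*sqrt(287)) ≈ 0.5772 + 58.697*I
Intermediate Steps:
A = -3445 (A = 1258 + (-3953 - 750) = 1258 - 4703 = -3445)
k = 4*I*sqrt(287) (k = sqrt(-4592) = 4*I*sqrt(287) ≈ 67.764*I)
sqrt(A + k) = sqrt(-3445 + 4*I*sqrt(287))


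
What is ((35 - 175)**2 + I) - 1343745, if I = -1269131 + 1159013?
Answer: -1434263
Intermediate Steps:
I = -110118
((35 - 175)**2 + I) - 1343745 = ((35 - 175)**2 - 110118) - 1343745 = ((-140)**2 - 110118) - 1343745 = (19600 - 110118) - 1343745 = -90518 - 1343745 = -1434263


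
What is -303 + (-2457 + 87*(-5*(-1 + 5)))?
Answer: -4500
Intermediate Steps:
-303 + (-2457 + 87*(-5*(-1 + 5))) = -303 + (-2457 + 87*(-5*4)) = -303 + (-2457 + 87*(-20)) = -303 + (-2457 - 1740) = -303 - 4197 = -4500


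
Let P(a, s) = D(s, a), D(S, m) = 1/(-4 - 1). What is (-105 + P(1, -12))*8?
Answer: -4208/5 ≈ -841.60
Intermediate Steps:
D(S, m) = -1/5 (D(S, m) = 1/(-5) = -1/5)
P(a, s) = -1/5
(-105 + P(1, -12))*8 = (-105 - 1/5)*8 = -526/5*8 = -4208/5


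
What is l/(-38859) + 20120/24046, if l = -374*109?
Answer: 881051158/467201757 ≈ 1.8858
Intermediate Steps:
l = -40766
l/(-38859) + 20120/24046 = -40766/(-38859) + 20120/24046 = -40766*(-1/38859) + 20120*(1/24046) = 40766/38859 + 10060/12023 = 881051158/467201757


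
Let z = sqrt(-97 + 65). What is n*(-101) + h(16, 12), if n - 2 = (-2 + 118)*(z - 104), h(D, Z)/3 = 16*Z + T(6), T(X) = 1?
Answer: 1218841 - 46864*I*sqrt(2) ≈ 1.2188e+6 - 66276.0*I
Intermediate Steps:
h(D, Z) = 3 + 48*Z (h(D, Z) = 3*(16*Z + 1) = 3*(1 + 16*Z) = 3 + 48*Z)
z = 4*I*sqrt(2) (z = sqrt(-32) = 4*I*sqrt(2) ≈ 5.6569*I)
n = -12062 + 464*I*sqrt(2) (n = 2 + (-2 + 118)*(4*I*sqrt(2) - 104) = 2 + 116*(-104 + 4*I*sqrt(2)) = 2 + (-12064 + 464*I*sqrt(2)) = -12062 + 464*I*sqrt(2) ≈ -12062.0 + 656.2*I)
n*(-101) + h(16, 12) = (-12062 + 464*I*sqrt(2))*(-101) + (3 + 48*12) = (1218262 - 46864*I*sqrt(2)) + (3 + 576) = (1218262 - 46864*I*sqrt(2)) + 579 = 1218841 - 46864*I*sqrt(2)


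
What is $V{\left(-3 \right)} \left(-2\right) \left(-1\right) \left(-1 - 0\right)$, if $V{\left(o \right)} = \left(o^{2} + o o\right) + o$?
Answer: $-30$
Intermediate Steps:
$V{\left(o \right)} = o + 2 o^{2}$ ($V{\left(o \right)} = \left(o^{2} + o^{2}\right) + o = 2 o^{2} + o = o + 2 o^{2}$)
$V{\left(-3 \right)} \left(-2\right) \left(-1\right) \left(-1 - 0\right) = - 3 \left(1 + 2 \left(-3\right)\right) \left(-2\right) \left(-1\right) \left(-1 - 0\right) = - 3 \left(1 - 6\right) 2 \left(-1 + 0\right) = \left(-3\right) \left(-5\right) 2 \left(-1\right) = 15 \left(-2\right) = -30$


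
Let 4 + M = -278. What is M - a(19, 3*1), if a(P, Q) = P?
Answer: -301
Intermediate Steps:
M = -282 (M = -4 - 278 = -282)
M - a(19, 3*1) = -282 - 1*19 = -282 - 19 = -301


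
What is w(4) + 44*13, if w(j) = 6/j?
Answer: 1147/2 ≈ 573.50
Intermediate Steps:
w(4) + 44*13 = 6/4 + 44*13 = 6*(¼) + 572 = 3/2 + 572 = 1147/2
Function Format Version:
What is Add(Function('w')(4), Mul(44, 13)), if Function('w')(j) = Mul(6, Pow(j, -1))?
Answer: Rational(1147, 2) ≈ 573.50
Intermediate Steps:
Add(Function('w')(4), Mul(44, 13)) = Add(Mul(6, Pow(4, -1)), Mul(44, 13)) = Add(Mul(6, Rational(1, 4)), 572) = Add(Rational(3, 2), 572) = Rational(1147, 2)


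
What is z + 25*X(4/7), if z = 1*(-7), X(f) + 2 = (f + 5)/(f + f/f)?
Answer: 348/11 ≈ 31.636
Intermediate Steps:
X(f) = -2 + (5 + f)/(1 + f) (X(f) = -2 + (f + 5)/(f + f/f) = -2 + (5 + f)/(f + 1) = -2 + (5 + f)/(1 + f))
z = -7
z + 25*X(4/7) = -7 + 25*((3 - 4/7)/(1 + 4/7)) = -7 + 25*((3 - 4/7)/(1 + 4*(1/7))) = -7 + 25*((3 - 1*4/7)/(1 + 4/7)) = -7 + 25*((3 - 4/7)/(11/7)) = -7 + 25*((7/11)*(17/7)) = -7 + 25*(17/11) = -7 + 425/11 = 348/11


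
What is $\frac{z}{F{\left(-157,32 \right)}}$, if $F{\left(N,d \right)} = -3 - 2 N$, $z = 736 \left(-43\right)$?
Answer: $- \frac{31648}{311} \approx -101.76$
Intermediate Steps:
$z = -31648$
$\frac{z}{F{\left(-157,32 \right)}} = - \frac{31648}{-3 - -314} = - \frac{31648}{-3 + 314} = - \frac{31648}{311}$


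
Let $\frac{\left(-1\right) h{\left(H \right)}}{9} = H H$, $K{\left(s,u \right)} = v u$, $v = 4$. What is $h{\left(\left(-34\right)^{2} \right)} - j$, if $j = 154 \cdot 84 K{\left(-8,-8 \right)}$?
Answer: $-11613072$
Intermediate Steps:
$K{\left(s,u \right)} = 4 u$
$j = -413952$ ($j = 154 \cdot 84 \cdot 4 \left(-8\right) = 12936 \left(-32\right) = -413952$)
$h{\left(H \right)} = - 9 H^{2}$ ($h{\left(H \right)} = - 9 H H = - 9 H^{2}$)
$h{\left(\left(-34\right)^{2} \right)} - j = - 9 \left(\left(-34\right)^{2}\right)^{2} - -413952 = - 9 \cdot 1156^{2} + 413952 = \left(-9\right) 1336336 + 413952 = -12027024 + 413952 = -11613072$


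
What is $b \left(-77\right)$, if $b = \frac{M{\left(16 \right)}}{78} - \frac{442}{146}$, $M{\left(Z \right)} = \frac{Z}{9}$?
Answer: $\frac{5927999}{25623} \approx 231.35$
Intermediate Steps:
$M{\left(Z \right)} = \frac{Z}{9}$ ($M{\left(Z \right)} = Z \frac{1}{9} = \frac{Z}{9}$)
$b = - \frac{76987}{25623}$ ($b = \frac{\frac{1}{9} \cdot 16}{78} - \frac{442}{146} = \frac{16}{9} \cdot \frac{1}{78} - \frac{221}{73} = \frac{8}{351} - \frac{221}{73} = - \frac{76987}{25623} \approx -3.0046$)
$b \left(-77\right) = \left(- \frac{76987}{25623}\right) \left(-77\right) = \frac{5927999}{25623}$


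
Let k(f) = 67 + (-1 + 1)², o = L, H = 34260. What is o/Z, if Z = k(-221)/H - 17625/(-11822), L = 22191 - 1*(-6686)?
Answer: 5847906104220/302312287 ≈ 19344.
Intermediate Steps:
L = 28877 (L = 22191 + 6686 = 28877)
o = 28877
k(f) = 67 (k(f) = 67 + 0² = 67 + 0 = 67)
Z = 302312287/202510860 (Z = 67/34260 - 17625/(-11822) = 67*(1/34260) - 17625*(-1/11822) = 67/34260 + 17625/11822 = 302312287/202510860 ≈ 1.4928)
o/Z = 28877/(302312287/202510860) = 28877*(202510860/302312287) = 5847906104220/302312287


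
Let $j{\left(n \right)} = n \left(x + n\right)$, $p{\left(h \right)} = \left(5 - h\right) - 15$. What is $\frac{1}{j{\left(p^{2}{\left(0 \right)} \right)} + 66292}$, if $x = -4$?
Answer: $\frac{1}{75892} \approx 1.3177 \cdot 10^{-5}$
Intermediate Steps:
$p{\left(h \right)} = -10 - h$ ($p{\left(h \right)} = \left(5 - h\right) - 15 = -10 - h$)
$j{\left(n \right)} = n \left(-4 + n\right)$
$\frac{1}{j{\left(p^{2}{\left(0 \right)} \right)} + 66292} = \frac{1}{\left(-10 - 0\right)^{2} \left(-4 + \left(-10 - 0\right)^{2}\right) + 66292} = \frac{1}{\left(-10 + 0\right)^{2} \left(-4 + \left(-10 + 0\right)^{2}\right) + 66292} = \frac{1}{\left(-10\right)^{2} \left(-4 + \left(-10\right)^{2}\right) + 66292} = \frac{1}{100 \left(-4 + 100\right) + 66292} = \frac{1}{100 \cdot 96 + 66292} = \frac{1}{9600 + 66292} = \frac{1}{75892}$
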